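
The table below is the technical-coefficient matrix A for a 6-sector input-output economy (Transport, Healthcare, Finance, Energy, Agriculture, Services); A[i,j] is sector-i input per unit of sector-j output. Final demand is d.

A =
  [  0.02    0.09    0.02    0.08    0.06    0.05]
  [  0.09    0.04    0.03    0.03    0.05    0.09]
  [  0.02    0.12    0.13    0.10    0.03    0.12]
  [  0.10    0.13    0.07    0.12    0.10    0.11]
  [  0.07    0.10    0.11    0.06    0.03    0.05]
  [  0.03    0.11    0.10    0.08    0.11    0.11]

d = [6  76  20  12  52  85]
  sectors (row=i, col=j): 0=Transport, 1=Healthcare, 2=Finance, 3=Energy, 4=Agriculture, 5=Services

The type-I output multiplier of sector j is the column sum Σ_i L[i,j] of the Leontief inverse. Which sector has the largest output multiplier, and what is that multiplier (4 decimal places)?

Form M = I − A:
  [  0.98   -0.09   -0.02   -0.08   -0.06   -0.05]
  [ -0.09    0.96   -0.03   -0.03   -0.05   -0.09]
  [ -0.02   -0.12    0.87   -0.10   -0.03   -0.12]
  [ -0.10   -0.13   -0.07    0.88   -0.10   -0.11]
  [ -0.07   -0.10   -0.11   -0.06    0.97   -0.05]
  [ -0.03   -0.11   -0.10   -0.08   -0.11    0.89]
Leontief inverse L = M⁻¹:
  [  1.0582    0.1464    0.0639    0.1247    0.0996    0.1039]
  [  0.1210    1.0984    0.0746    0.0760    0.0904    0.1424]
  [  0.0764    0.2174    1.2101    0.1782    0.0963    0.2169]
  [  0.1680    0.2420    0.1565    1.2092    0.1767    0.2144]
  [  0.1124    0.1742    0.1686    0.1199    1.0783    0.1221]
  [  0.0882    0.2084    0.1822    0.1571    0.1745    1.2034]
Total output x = L · d:
  x_0 = 1.0582·6 + 0.1464·76 + 0.0639·20 + 0.1247·12 + 0.0996·52 + 0.1039·85 = 34.2566
  x_1 = 0.1210·6 + 1.0984·76 + 0.0746·20 + 0.0760·12 + 0.0904·52 + 0.1424·85 = 103.4080
  x_2 = 0.0764·6 + 0.2174·76 + 1.2101·20 + 0.1782·12 + 0.0963·52 + 0.2169·85 = 66.7654
  x_3 = 0.1680·6 + 0.2420·76 + 0.1565·20 + 1.2092·12 + 0.1767·52 + 0.2144·85 = 64.4523
  x_4 = 0.1124·6 + 0.1742·76 + 0.1686·20 + 0.1199·12 + 1.0783·52 + 0.1221·85 = 85.1683
  x_5 = 0.0882·6 + 0.2084·76 + 0.1822·20 + 0.1571·12 + 0.1745·52 + 1.2034·85 = 133.2627
Output multipliers (column sums of L):
  Transport: 1.6241
  Healthcare: 2.0867
  Finance: 1.8560
  Energy: 1.8651
  Agriculture: 1.7158
  Services: 2.0030

Healthcare (2.0867)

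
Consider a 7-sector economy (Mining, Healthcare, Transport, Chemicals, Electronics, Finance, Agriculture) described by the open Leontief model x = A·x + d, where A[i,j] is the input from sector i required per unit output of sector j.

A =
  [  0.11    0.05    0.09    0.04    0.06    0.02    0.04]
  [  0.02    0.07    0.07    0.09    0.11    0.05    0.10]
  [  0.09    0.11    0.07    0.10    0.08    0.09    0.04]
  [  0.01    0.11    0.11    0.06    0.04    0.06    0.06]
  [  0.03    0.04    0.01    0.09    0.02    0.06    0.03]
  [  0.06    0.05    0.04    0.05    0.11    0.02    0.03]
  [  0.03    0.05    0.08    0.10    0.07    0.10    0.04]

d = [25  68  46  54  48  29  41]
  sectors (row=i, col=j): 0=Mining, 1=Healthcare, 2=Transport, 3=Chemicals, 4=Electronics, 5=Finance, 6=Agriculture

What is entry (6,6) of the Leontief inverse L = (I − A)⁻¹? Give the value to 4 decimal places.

L[6,6] = 1.0804

Form M = I − A:
  [  0.89   -0.05   -0.09   -0.04   -0.06   -0.02   -0.04]
  [ -0.02    0.93   -0.07   -0.09   -0.11   -0.05   -0.10]
  [ -0.09   -0.11    0.93   -0.10   -0.08   -0.09   -0.04]
  [ -0.01   -0.11   -0.11    0.94   -0.04   -0.06   -0.06]
  [ -0.03   -0.04   -0.01   -0.09    0.98   -0.06   -0.03]
  [ -0.06   -0.05   -0.04   -0.05   -0.11    0.98   -0.03]
  [ -0.03   -0.05   -0.08   -0.10   -0.07   -0.10    0.96]
Leontief inverse L = M⁻¹:
  [  1.1516    0.1020    0.1408    0.0956    0.1097    0.0619    0.0758]
  [  0.0581    1.1336    0.1289    0.1620    0.1702    0.1060    0.1446]
  [  0.1394    0.1826    1.1393    0.1769    0.1523    0.1464    0.0927]
  [  0.0476    0.1713    0.1655    1.1265    0.1015    0.1107    0.1038]
  [  0.0510    0.0760    0.0454    0.1258    1.0546    0.0870    0.0555]
  [  0.0894    0.0922    0.0794    0.0979    0.1491    1.0555    0.0604]
  [  0.0686    0.1104    0.1349    0.1629    0.1280    0.1475    1.0804]
Total output x = L · d:
  x_0 = 1.1516·25 + 0.1020·68 + 0.1408·46 + 0.0956·54 + 0.1097·48 + 0.0619·29 + 0.0758·41 = 57.5390
  x_1 = 0.0581·25 + 1.1336·68 + 0.1289·46 + 0.1620·54 + 0.1702·48 + 0.1060·29 + 0.1446·41 = 110.3890
  x_2 = 0.1394·25 + 0.1826·68 + 1.1393·46 + 0.1769·54 + 0.1523·48 + 0.1464·29 + 0.0927·41 = 93.2170
  x_3 = 0.0476·25 + 0.1713·68 + 0.1655·46 + 1.1265·54 + 0.1015·48 + 0.1107·29 + 0.1038·41 = 93.6165
  x_4 = 0.0510·25 + 0.0760·68 + 0.0454·46 + 0.1258·54 + 1.0546·48 + 0.0870·29 + 0.0555·41 = 70.7436
  x_5 = 0.0894·25 + 0.0922·68 + 0.0794·46 + 0.0979·54 + 0.1491·48 + 1.0555·29 + 0.0604·41 = 57.6851
  x_6 = 0.0686·25 + 0.1104·68 + 0.1349·46 + 0.1629·54 + 0.1280·48 + 0.1475·29 + 1.0804·41 = 78.9429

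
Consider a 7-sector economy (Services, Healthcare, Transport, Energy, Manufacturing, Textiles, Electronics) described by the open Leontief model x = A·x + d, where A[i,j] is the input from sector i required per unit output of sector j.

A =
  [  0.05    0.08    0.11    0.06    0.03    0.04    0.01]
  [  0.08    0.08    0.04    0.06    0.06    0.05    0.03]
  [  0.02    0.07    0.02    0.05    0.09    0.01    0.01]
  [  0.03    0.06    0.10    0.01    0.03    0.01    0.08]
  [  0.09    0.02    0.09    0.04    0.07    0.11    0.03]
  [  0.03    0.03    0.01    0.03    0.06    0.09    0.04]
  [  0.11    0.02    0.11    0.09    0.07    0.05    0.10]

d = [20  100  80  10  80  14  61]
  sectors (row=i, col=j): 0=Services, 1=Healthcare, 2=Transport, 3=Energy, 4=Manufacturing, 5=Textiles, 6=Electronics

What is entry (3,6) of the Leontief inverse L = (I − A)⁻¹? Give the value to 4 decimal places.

Form M = I − A:
  [  0.95   -0.08   -0.11   -0.06   -0.03   -0.04   -0.01]
  [ -0.08    0.92   -0.04   -0.06   -0.06   -0.05   -0.03]
  [ -0.02   -0.07    0.98   -0.05   -0.09   -0.01   -0.01]
  [ -0.03   -0.06   -0.10    0.99   -0.03   -0.01   -0.08]
  [ -0.09   -0.02   -0.09   -0.04    0.93   -0.11   -0.03]
  [ -0.03   -0.03   -0.01   -0.03   -0.06    0.91   -0.04]
  [ -0.11   -0.02   -0.11   -0.09   -0.07   -0.05    0.90]
Leontief inverse L = M⁻¹:
  [  1.0799    0.1148    0.1449    0.0871    0.0656    0.0659    0.0303]
  [  0.1165    1.1153    0.0836    0.0902    0.0962    0.0829    0.0543]
  [  0.0473    0.0928    1.0506    0.0697    0.1157    0.0350    0.0269]
  [  0.0619    0.0880    0.1341    1.0388    0.0639    0.0337    0.1011]
  [  0.1262    0.0560    0.1336    0.0722    1.1119    0.1483    0.0548]
  [  0.0573    0.0511    0.0400    0.0515    0.0874    1.1191    0.0600]
  [  0.1595    0.0662    0.1740    0.1335    0.1220    0.0913    1.1370]
Total output x = L · d:
  x_0 = 1.0799·20 + 0.1148·100 + 0.1449·80 + 0.0871·10 + 0.0656·80 + 0.0659·14 + 0.0303·61 = 53.5657
  x_1 = 0.1165·20 + 1.1153·100 + 0.0836·80 + 0.0902·10 + 0.0962·80 + 0.0829·14 + 0.0543·61 = 133.6164
  x_2 = 0.0473·20 + 0.0928·100 + 1.0506·80 + 0.0697·10 + 0.1157·80 + 0.0350·14 + 0.0269·61 = 106.3666
  x_3 = 0.0619·20 + 0.0880·100 + 0.1341·80 + 1.0388·10 + 0.0639·80 + 0.0337·14 + 0.1011·61 = 42.9067
  x_4 = 0.1262·20 + 0.0560·100 + 0.1336·80 + 0.0722·10 + 1.1119·80 + 0.1483·14 + 0.0548·61 = 113.9115
  x_5 = 0.0573·20 + 0.0511·100 + 0.0400·80 + 0.0515·10 + 0.0874·80 + 1.1191·14 + 0.0600·61 = 36.2851
  x_6 = 0.1595·20 + 0.0662·100 + 0.1740·80 + 0.1335·10 + 0.1220·80 + 0.0913·14 + 1.1370·61 = 105.4606

L[3,6] = 0.1011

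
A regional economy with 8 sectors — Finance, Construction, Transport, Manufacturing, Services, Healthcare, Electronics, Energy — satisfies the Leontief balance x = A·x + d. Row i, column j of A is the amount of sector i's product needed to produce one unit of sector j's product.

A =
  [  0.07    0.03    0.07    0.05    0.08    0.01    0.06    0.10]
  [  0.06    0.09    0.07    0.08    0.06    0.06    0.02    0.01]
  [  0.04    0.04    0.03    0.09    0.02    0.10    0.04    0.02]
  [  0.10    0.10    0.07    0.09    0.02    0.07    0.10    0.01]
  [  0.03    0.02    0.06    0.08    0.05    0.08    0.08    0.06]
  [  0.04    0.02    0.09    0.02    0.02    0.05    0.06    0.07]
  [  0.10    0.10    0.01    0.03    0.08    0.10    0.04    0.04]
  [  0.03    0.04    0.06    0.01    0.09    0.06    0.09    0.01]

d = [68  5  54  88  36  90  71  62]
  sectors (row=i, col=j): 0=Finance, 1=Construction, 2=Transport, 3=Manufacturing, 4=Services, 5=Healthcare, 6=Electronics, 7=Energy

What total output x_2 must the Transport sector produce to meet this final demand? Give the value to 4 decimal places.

Form M = I − A:
  [  0.93   -0.03   -0.07   -0.05   -0.08   -0.01   -0.06   -0.10]
  [ -0.06    0.91   -0.07   -0.08   -0.06   -0.06   -0.02   -0.01]
  [ -0.04   -0.04    0.97   -0.09   -0.02   -0.10   -0.04   -0.02]
  [ -0.10   -0.10   -0.07    0.91   -0.02   -0.07   -0.10   -0.01]
  [ -0.03   -0.02   -0.06   -0.08    0.95   -0.08   -0.08   -0.06]
  [ -0.04   -0.02   -0.09   -0.02   -0.02    0.95   -0.06   -0.07]
  [ -0.10   -0.10   -0.01   -0.03   -0.08   -0.10    0.96   -0.04]
  [ -0.03   -0.04   -0.06   -0.01   -0.09   -0.06   -0.09    0.99]
Leontief inverse L = M⁻¹:
  [  1.1192    0.0755    0.1168    0.0976    0.1273    0.0672    0.1139    0.1342]
  [  0.1094    1.1363    0.1194    0.1316    0.0985    0.1134    0.0685    0.0430]
  [  0.0835    0.0796    1.0725    0.1287    0.0520    0.1445    0.0829    0.0489]
  [  0.1666    0.1619    0.1288    1.1502    0.0724    0.1364    0.1585    0.0531]
  [  0.0807    0.0668    0.1071    0.1252    1.0914    0.1373    0.1322    0.0935]
  [  0.0774    0.0544    0.1254    0.0546    0.0542    1.0951    0.0989    0.0962]
  [  0.1518    0.1466    0.0659    0.0793    0.1282    0.1547    1.0932    0.0818]
  [  0.0709    0.0774    0.0980    0.0496    0.1259    0.1097    0.1302    1.0412]
Total output x = L · d:
  x_0 = 1.1192·68 + 0.0755·5 + 0.1168·54 + 0.0976·88 + 0.1273·36 + 0.0672·90 + 0.1139·71 + 0.1342·62 = 118.4263
  x_1 = 0.1094·68 + 1.1363·5 + 0.1194·54 + 0.1316·88 + 0.0985·36 + 0.1134·90 + 0.0685·71 + 0.0430·62 = 52.4325
  x_2 = 0.0835·68 + 0.0796·5 + 1.0725·54 + 0.1287·88 + 0.0520·36 + 0.1445·90 + 0.0829·71 + 0.0489·62 = 99.1084
  x_3 = 0.1666·68 + 0.1619·5 + 0.1288·54 + 1.1502·88 + 0.0724·36 + 0.1364·90 + 0.1585·71 + 0.0531·62 = 149.7448
  x_4 = 0.0807·68 + 0.0668·5 + 0.1071·54 + 0.1252·88 + 1.0914·36 + 0.1373·90 + 0.1322·71 + 0.0935·62 = 89.4585
  x_5 = 0.0774·68 + 0.0544·5 + 0.1254·54 + 0.0546·88 + 0.0542·36 + 1.0951·90 + 0.0989·71 + 0.0962·62 = 130.6036
  x_6 = 0.1518·68 + 0.1466·5 + 0.0659·54 + 0.0793·88 + 0.1282·36 + 0.1547·90 + 1.0932·71 + 0.0818·62 = 122.8219
  x_7 = 0.0709·68 + 0.0774·5 + 0.0980·54 + 0.0496·88 + 0.1259·36 + 0.1097·90 + 0.1302·71 + 1.0412·62 = 103.0661

99.1084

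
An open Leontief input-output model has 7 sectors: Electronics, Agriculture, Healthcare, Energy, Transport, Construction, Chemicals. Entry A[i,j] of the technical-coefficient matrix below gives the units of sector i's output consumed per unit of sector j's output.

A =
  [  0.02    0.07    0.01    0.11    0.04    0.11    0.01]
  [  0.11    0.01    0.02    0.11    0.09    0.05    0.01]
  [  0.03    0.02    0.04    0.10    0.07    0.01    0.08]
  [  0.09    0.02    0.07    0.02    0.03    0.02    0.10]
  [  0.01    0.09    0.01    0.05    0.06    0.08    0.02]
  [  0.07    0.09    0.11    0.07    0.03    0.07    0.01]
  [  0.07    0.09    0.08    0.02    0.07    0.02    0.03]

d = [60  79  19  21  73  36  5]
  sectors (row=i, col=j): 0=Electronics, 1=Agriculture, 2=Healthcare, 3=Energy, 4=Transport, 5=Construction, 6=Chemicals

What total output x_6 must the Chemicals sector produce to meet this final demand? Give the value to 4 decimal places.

Form M = I − A:
  [  0.98   -0.07   -0.01   -0.11   -0.04   -0.11   -0.01]
  [ -0.11    0.99   -0.02   -0.11   -0.09   -0.05   -0.01]
  [ -0.03   -0.02    0.96   -0.10   -0.07   -0.01   -0.08]
  [ -0.09   -0.02   -0.07    0.98   -0.03   -0.02   -0.10]
  [ -0.01   -0.09   -0.01   -0.05    0.94   -0.08   -0.02]
  [ -0.07   -0.09   -0.11   -0.07   -0.03    0.93   -0.01]
  [ -0.07   -0.09   -0.08   -0.02   -0.07   -0.02    0.97]
Leontief inverse L = M⁻¹:
  [  1.0600    0.1011    0.0438    0.1491    0.0698    0.1412    0.0338]
  [  0.1429    1.0464    0.0486    0.1516    0.1202    0.0880    0.0353]
  [  0.0614    0.0504    1.0667    0.1312    0.1000    0.0351    0.1051]
  [  0.1188    0.0527    0.0958    1.0585    0.0615    0.0486    0.1206]
  [  0.0437    0.1177    0.0360    0.0858    1.0886    0.1082    0.0370]
  [  0.1123    0.1239    0.1437    0.1246    0.0696    1.1063    0.0400]
  [  0.1027    0.1207    0.1032    0.0662    0.1057    0.0529    1.0513]
Total output x = L · d:
  x_0 = 1.0600·60 + 0.1011·79 + 0.0438·19 + 0.1491·21 + 0.0698·73 + 0.1412·36 + 0.0338·5 = 85.9029
  x_1 = 0.1429·60 + 1.0464·79 + 0.0486·19 + 0.1516·21 + 0.1202·73 + 0.0880·36 + 0.0353·5 = 107.4630
  x_2 = 0.0614·60 + 0.0504·79 + 1.0667·19 + 0.1312·21 + 0.1000·73 + 0.0351·36 + 0.1051·5 = 39.7756
  x_3 = 0.1188·60 + 0.0527·79 + 0.0958·19 + 1.0585·21 + 0.0615·73 + 0.0486·36 + 0.1206·5 = 42.1789
  x_4 = 0.0437·60 + 0.1177·79 + 0.0360·19 + 0.0858·21 + 1.0886·73 + 0.1082·36 + 0.0370·5 = 97.9513
  x_5 = 0.1123·60 + 0.1239·79 + 0.1437·19 + 0.1246·21 + 0.0696·73 + 1.1063·36 + 0.0400·5 = 66.9790
  x_6 = 0.1027·60 + 0.1207·79 + 0.1032·19 + 0.0662·21 + 0.1057·73 + 0.0529·36 + 1.0513·5 = 33.9244

33.9244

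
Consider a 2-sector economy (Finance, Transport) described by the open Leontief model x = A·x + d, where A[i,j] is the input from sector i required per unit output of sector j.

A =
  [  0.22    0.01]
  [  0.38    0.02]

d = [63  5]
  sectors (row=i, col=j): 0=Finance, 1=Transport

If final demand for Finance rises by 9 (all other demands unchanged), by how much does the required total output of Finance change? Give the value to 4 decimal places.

11.5961

Form M = I − A:
  [  0.78   -0.01]
  [ -0.38    0.98]
Leontief inverse L = M⁻¹:
  [  1.2885    0.0131]
  [  0.4996    1.0255]
Total output x = L · d:
  x_0 = 1.2885·63 + 0.0131·5 = 81.2385
  x_1 = 0.4996·63 + 1.0255·5 = 36.6027
Δx_0 = L[0,0] · Δd_0 = 1.2885 · 9 = 11.5961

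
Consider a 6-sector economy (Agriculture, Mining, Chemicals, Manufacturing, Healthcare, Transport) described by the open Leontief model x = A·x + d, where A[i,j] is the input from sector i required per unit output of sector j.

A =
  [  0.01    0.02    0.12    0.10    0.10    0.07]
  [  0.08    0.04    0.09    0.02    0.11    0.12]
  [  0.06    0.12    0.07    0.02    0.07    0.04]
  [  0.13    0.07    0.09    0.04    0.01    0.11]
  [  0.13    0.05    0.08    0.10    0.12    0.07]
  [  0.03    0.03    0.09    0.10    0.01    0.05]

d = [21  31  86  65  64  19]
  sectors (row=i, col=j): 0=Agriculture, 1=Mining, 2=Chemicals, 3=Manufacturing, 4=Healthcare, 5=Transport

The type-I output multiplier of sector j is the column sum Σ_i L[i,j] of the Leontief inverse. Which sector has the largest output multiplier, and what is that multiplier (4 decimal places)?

Chemicals (1.9376)

Form M = I − A:
  [  0.99   -0.02   -0.12   -0.10   -0.10   -0.07]
  [ -0.08    0.96   -0.09   -0.02   -0.11   -0.12]
  [ -0.06   -0.12    0.93   -0.02   -0.07   -0.04]
  [ -0.13   -0.07   -0.09    0.96   -0.01   -0.11]
  [ -0.13   -0.05   -0.08   -0.10    0.88   -0.07]
  [ -0.03   -0.03   -0.09   -0.10   -0.01    0.95]
Leontief inverse L = M⁻¹:
  [  1.0687    0.0672    0.1829    0.1447    0.1474    0.1225]
  [  0.1344    1.0842    0.1608    0.0755    0.1664    0.1746]
  [  0.1081    0.1572    1.1298    0.0605    0.1235    0.0915]
  [  0.1746    0.1113    0.1598    1.0889    0.0607    0.1642]
  [  0.2006    0.1036    0.1679    0.1652    1.1890    0.1417]
  [  0.0687    0.0641    0.1365    0.1290    0.0405    1.0895]
Total output x = L · d:
  x_0 = 1.0687·21 + 0.0672·31 + 0.1829·86 + 0.1447·65 + 0.1474·64 + 0.1225·19 = 61.4241
  x_1 = 0.1344·21 + 1.0842·31 + 0.1608·86 + 0.0755·65 + 0.1664·64 + 0.1746·19 = 69.1347
  x_2 = 0.1081·21 + 0.1572·31 + 1.1298·86 + 0.0605·65 + 0.1235·64 + 0.0915·19 = 117.8765
  x_3 = 0.1746·21 + 0.1113·31 + 0.1598·86 + 1.0889·65 + 0.0607·64 + 0.1642·19 = 98.6462
  x_4 = 0.2006·21 + 0.1036·31 + 0.1679·86 + 0.1652·65 + 1.1890·64 + 0.1417·19 = 111.3817
  x_5 = 0.0687·21 + 0.0641·31 + 0.1365·86 + 0.1290·65 + 0.0405·64 + 1.0895·19 = 46.8464
Output multipliers (column sums of L):
  Agriculture: 1.7552
  Mining: 1.5875
  Chemicals: 1.9376
  Manufacturing: 1.6637
  Healthcare: 1.7276
  Transport: 1.7840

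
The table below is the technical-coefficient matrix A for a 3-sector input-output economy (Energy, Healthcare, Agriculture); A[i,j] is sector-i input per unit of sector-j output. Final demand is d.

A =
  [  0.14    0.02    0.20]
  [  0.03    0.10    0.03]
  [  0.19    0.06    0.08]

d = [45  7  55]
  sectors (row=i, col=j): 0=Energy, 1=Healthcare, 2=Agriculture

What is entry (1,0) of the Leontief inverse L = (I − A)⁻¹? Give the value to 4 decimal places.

L[1,0] = 0.0493

Form M = I − A:
  [  0.86   -0.02   -0.20]
  [ -0.03    0.90   -0.03]
  [ -0.19   -0.06    0.92]
Leontief inverse L = M⁻¹:
  [  1.2234    0.0450    0.2674]
  [  0.0493    1.1153    0.0471]
  [  0.2559    0.0820    1.1453]
Total output x = L · d:
  x_0 = 1.2234·45 + 0.0450·7 + 0.2674·55 = 70.0790
  x_1 = 0.0493·45 + 1.1153·7 + 0.0471·55 = 12.6164
  x_2 = 0.2559·45 + 0.0820·7 + 1.1453·55 = 75.0783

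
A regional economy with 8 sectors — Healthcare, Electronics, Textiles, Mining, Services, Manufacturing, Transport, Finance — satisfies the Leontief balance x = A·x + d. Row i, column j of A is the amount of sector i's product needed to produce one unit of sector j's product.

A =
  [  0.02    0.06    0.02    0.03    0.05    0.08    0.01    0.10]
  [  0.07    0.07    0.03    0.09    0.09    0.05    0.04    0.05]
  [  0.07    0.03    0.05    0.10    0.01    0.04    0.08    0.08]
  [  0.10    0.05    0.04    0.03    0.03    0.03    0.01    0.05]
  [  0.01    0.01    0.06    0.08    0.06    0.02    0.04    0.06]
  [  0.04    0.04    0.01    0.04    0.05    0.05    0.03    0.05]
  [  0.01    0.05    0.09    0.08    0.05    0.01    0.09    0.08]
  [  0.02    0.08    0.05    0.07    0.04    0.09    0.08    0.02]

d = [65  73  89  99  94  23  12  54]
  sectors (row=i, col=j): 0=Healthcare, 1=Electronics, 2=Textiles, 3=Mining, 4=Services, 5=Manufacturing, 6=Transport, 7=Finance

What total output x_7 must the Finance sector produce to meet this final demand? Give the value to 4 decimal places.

Form M = I − A:
  [  0.98   -0.06   -0.02   -0.03   -0.05   -0.08   -0.01   -0.10]
  [ -0.07    0.93   -0.03   -0.09   -0.09   -0.05   -0.04   -0.05]
  [ -0.07   -0.03    0.95   -0.10   -0.01   -0.04   -0.08   -0.08]
  [ -0.10   -0.05   -0.04    0.97   -0.03   -0.03   -0.01   -0.05]
  [ -0.01   -0.01   -0.06   -0.08    0.94   -0.02   -0.04   -0.06]
  [ -0.04   -0.04   -0.01   -0.04   -0.05    0.95   -0.03   -0.05]
  [ -0.01   -0.05   -0.09   -0.08   -0.05   -0.01    0.91   -0.08]
  [ -0.02   -0.08   -0.05   -0.07   -0.04   -0.09   -0.08    0.98]
Leontief inverse L = M⁻¹:
  [  1.0457    0.0918    0.0448    0.0695    0.0808    0.1116    0.0391    0.1324]
  [  0.1058    1.1093    0.0645    0.1404    0.1298    0.0873    0.0744    0.0983]
  [  0.1049    0.0706    1.0846    0.1472    0.0443    0.0770    0.1168    0.1265]
  [  0.1239    0.0796    0.0620    1.0648    0.0575    0.0605    0.0340    0.0855]
  [  0.0363    0.0367    0.0871    0.1171    1.0839    0.0447    0.0682    0.0929]
  [  0.0611    0.0655    0.0317    0.0719    0.0755    1.0745    0.0529    0.0796]
  [  0.0461    0.0889    0.1292    0.1343    0.0846    0.0439    1.1324    0.1265]
  [  0.0550    0.1165    0.0830    0.1188    0.0767    0.1217    0.1153    1.0651]
Total output x = L · d:
  x_0 = 1.0457·65 + 0.0918·73 + 0.0448·89 + 0.0695·99 + 0.0808·94 + 0.1116·23 + 0.0391·12 + 0.1324·54 = 103.3250
  x_1 = 0.1058·65 + 1.1093·73 + 0.0645·89 + 0.1404·99 + 0.1298·94 + 0.0873·23 + 0.0744·12 + 0.0983·54 = 127.9050
  x_2 = 0.1049·65 + 0.0706·73 + 1.0846·89 + 0.1472·99 + 0.0443·94 + 0.0770·23 + 0.1168·12 + 0.1265·54 = 137.2459
  x_3 = 0.1239·65 + 0.0796·73 + 0.0620·89 + 1.0648·99 + 0.0575·94 + 0.0605·23 + 0.0340·12 + 0.0855·54 = 136.6161
  x_4 = 0.0363·65 + 0.0367·73 + 0.0871·89 + 0.1171·99 + 1.0839·94 + 0.0447·23 + 0.0682·12 + 0.0929·54 = 133.1270
  x_5 = 0.0611·65 + 0.0655·73 + 0.0317·89 + 0.0719·99 + 0.0755·94 + 1.0745·23 + 0.0529·12 + 0.0796·54 = 55.4307
  x_6 = 0.0461·65 + 0.0889·73 + 0.1292·89 + 0.1343·99 + 0.0846·94 + 0.0439·23 + 1.1324·12 + 0.1265·54 = 63.6607
  x_7 = 0.0550·65 + 0.1165·73 + 0.0830·89 + 0.1188·99 + 0.0767·94 + 0.1217·23 + 0.1153·12 + 1.0651·54 = 100.1337

100.1337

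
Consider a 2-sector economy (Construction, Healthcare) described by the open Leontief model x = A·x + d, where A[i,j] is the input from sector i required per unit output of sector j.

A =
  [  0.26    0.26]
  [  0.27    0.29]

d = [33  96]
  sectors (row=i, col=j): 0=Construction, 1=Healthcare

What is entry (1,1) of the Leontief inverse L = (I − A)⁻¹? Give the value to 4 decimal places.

Form M = I − A:
  [  0.74   -0.26]
  [ -0.27    0.71]
Leontief inverse L = M⁻¹:
  [  1.5598    0.5712]
  [  0.5931    1.6257]
Total output x = L · d:
  x_0 = 1.5598·33 + 0.5712·96 = 106.3049
  x_1 = 0.5931·33 + 1.6257·96 = 175.6371

L[1,1] = 1.6257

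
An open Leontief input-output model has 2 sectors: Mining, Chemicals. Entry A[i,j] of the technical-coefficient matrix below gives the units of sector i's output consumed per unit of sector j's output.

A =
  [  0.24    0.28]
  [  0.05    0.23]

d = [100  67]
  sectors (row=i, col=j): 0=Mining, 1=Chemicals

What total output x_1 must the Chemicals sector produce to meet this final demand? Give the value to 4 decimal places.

Form M = I − A:
  [  0.76   -0.28]
  [ -0.05    0.77]
Leontief inverse L = M⁻¹:
  [  1.3480    0.4902]
  [  0.0875    1.3305]
Total output x = L · d:
  x_0 = 1.3480·100 + 0.4902·67 = 167.6471
  x_1 = 0.0875·100 + 1.3305·67 = 97.8992

97.8992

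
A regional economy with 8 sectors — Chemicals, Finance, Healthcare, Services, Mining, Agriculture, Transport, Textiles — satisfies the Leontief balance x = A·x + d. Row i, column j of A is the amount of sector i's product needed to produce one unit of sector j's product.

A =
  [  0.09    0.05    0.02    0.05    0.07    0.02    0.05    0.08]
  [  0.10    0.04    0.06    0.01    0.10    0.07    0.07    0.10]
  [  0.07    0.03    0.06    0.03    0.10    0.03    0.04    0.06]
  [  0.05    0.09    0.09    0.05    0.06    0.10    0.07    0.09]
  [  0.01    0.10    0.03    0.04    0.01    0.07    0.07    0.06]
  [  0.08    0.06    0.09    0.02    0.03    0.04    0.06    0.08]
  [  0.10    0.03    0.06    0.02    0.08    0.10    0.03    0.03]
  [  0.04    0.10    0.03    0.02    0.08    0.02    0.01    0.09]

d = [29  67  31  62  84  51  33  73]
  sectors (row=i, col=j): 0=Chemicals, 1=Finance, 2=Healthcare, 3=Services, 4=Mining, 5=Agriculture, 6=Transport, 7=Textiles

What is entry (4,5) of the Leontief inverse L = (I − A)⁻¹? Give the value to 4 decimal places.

Form M = I − A:
  [  0.91   -0.05   -0.02   -0.05   -0.07   -0.02   -0.05   -0.08]
  [ -0.10    0.96   -0.06   -0.01   -0.10   -0.07   -0.07   -0.10]
  [ -0.07   -0.03    0.94   -0.03   -0.10   -0.03   -0.04   -0.06]
  [ -0.05   -0.09   -0.09    0.95   -0.06   -0.10   -0.07   -0.09]
  [ -0.01   -0.10   -0.03   -0.04    0.99   -0.07   -0.07   -0.06]
  [ -0.08   -0.06   -0.09   -0.02   -0.03    0.96   -0.06   -0.08]
  [ -0.10   -0.03   -0.06   -0.02   -0.08   -0.10    0.97   -0.03]
  [ -0.04   -0.10   -0.03   -0.02   -0.08   -0.02   -0.01    0.91]
Leontief inverse L = M⁻¹:
  [  1.1411    0.1019    0.0577    0.0741    0.1215    0.0616    0.0879    0.1390]
  [  0.1642    1.1032    0.1071    0.0391    0.1631    0.1188    0.1162    0.1716]
  [  0.1172    0.0795    1.0964    0.0534    0.1479    0.0693    0.0770    0.1150]
  [  0.1246    0.1580    0.1489    1.0807    0.1339    0.1575    0.1231    0.1718]
  [  0.0625    0.1437    0.0710    0.0587    1.0609    0.1108    0.1054    0.1149]
  [  0.1376    0.1100    0.1313    0.0441    0.0889    1.0809    0.0984    0.1413]
  [  0.1545    0.0806    0.1015    0.0450    0.1301    0.1399    1.0711    0.0898]
  [  0.0850    0.1477    0.0640    0.0397    0.1277    0.0566    0.0451    1.1456]
Total output x = L · d:
  x_0 = 1.1411·29 + 0.1019·67 + 0.0577·31 + 0.0741·62 + 0.1215·84 + 0.0616·51 + 0.0879·33 + 0.1390·73 = 72.7067
  x_1 = 0.1642·29 + 1.1032·67 + 0.1071·31 + 0.0391·62 + 0.1631·84 + 0.1188·51 + 0.1162·33 + 0.1716·73 = 120.5372
  x_2 = 0.1172·29 + 0.0795·67 + 1.0964·31 + 0.0534·62 + 0.1479·84 + 0.0693·51 + 0.0770·33 + 0.1150·73 = 72.9166
  x_3 = 0.1246·29 + 0.1580·67 + 0.1489·31 + 1.0807·62 + 0.1339·84 + 0.1575·51 + 0.1231·33 + 0.1718·73 = 121.7020
  x_4 = 0.0625·29 + 0.1437·67 + 0.0710·31 + 0.0587·62 + 1.0609·84 + 0.1108·51 + 0.1054·33 + 0.1149·73 = 123.9154
  x_5 = 0.1376·29 + 0.1100·67 + 0.1313·31 + 0.0441·62 + 0.0889·84 + 1.0809·51 + 0.0984·33 + 0.1413·73 = 94.3258
  x_6 = 0.1545·29 + 0.0806·67 + 0.1015·31 + 0.0450·62 + 0.1301·84 + 0.1399·51 + 1.0711·33 + 0.0898·73 = 75.7813
  x_7 = 0.0850·29 + 0.1477·67 + 0.0640·31 + 0.0397·62 + 0.1277·84 + 0.0566·51 + 0.0451·33 + 1.1456·73 = 115.5397

L[4,5] = 0.1108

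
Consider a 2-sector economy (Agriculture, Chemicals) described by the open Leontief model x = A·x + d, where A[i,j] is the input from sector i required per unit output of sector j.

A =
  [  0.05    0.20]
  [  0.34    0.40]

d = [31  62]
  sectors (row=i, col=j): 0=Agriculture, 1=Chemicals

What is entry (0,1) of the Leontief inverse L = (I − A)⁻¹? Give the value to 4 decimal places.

L[0,1] = 0.3984

Form M = I − A:
  [  0.95   -0.20]
  [ -0.34    0.60]
Leontief inverse L = M⁻¹:
  [  1.1952    0.3984]
  [  0.6773    1.8924]
Total output x = L · d:
  x_0 = 1.1952·31 + 0.3984·62 = 61.7530
  x_1 = 0.6773·31 + 1.8924·62 = 138.3267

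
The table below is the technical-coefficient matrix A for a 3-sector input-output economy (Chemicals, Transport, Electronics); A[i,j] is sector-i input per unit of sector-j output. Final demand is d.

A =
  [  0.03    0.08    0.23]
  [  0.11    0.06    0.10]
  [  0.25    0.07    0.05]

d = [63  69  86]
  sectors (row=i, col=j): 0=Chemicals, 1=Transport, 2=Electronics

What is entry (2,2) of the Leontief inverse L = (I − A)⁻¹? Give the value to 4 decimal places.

L[2,2] = 1.1384

Form M = I − A:
  [  0.97   -0.08   -0.23]
  [ -0.11    0.94   -0.10]
  [ -0.25   -0.07    0.95]
Leontief inverse L = M⁻¹:
  [  1.1169    0.1161    0.2826]
  [  0.1633    1.0892    0.1542]
  [  0.3060    0.1108    1.1384]
Total output x = L · d:
  x_0 = 1.1169·63 + 0.1161·69 + 0.2826·86 = 102.6854
  x_1 = 0.1633·63 + 1.0892·69 + 0.1542·86 = 98.6995
  x_2 = 0.3060·63 + 0.1108·69 + 1.1384·86 = 124.8214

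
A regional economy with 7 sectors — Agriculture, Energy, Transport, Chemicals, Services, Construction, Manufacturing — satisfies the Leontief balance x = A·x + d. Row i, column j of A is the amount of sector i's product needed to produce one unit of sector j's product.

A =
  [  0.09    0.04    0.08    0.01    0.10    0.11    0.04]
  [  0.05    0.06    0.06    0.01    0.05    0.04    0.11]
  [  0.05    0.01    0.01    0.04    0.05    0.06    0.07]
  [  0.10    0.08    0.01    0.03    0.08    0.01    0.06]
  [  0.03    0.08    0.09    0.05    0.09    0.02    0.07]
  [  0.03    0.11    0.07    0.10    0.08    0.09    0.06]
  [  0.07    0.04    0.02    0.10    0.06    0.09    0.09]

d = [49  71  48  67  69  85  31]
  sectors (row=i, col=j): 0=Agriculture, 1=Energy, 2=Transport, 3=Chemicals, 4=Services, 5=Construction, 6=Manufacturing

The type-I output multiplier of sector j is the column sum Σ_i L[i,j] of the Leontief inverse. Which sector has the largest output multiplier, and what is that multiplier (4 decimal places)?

Services (1.8880)

Form M = I − A:
  [  0.91   -0.04   -0.08   -0.01   -0.10   -0.11   -0.04]
  [ -0.05    0.94   -0.06   -0.01   -0.05   -0.04   -0.11]
  [ -0.05   -0.01    0.99   -0.04   -0.05   -0.06   -0.07]
  [ -0.10   -0.08   -0.01    0.97   -0.08   -0.01   -0.06]
  [ -0.03   -0.08   -0.09   -0.05    0.91   -0.02   -0.07]
  [ -0.03   -0.11   -0.07   -0.10   -0.08    0.91   -0.06]
  [ -0.07   -0.04   -0.02   -0.10   -0.06   -0.09    0.91]
Leontief inverse L = M⁻¹:
  [  1.1349    0.0912    0.1260    0.0531    0.1621    0.1633    0.0973]
  [  0.0886    1.0973    0.0921    0.0461    0.0970    0.0834    0.1596]
  [  0.0812    0.0434    1.0369    0.0692    0.0896    0.0933    0.1062]
  [  0.1395    0.1179    0.0465    1.0583    0.1289    0.0501    0.1070]
  [  0.0721    0.1212    0.1246    0.0851    1.1414    0.0606    0.1248]
  [  0.0840    0.1688    0.1151    0.1459    0.1465    1.1417    0.1291]
  [  0.1214    0.0938    0.0612    0.1440    0.1226    0.1407    1.1485]
Total output x = L · d:
  x_0 = 1.1349·49 + 0.0912·71 + 0.1260·48 + 0.0531·67 + 0.1621·69 + 0.1633·85 + 0.0973·31 = 99.7663
  x_1 = 0.0886·49 + 1.0973·71 + 0.0921·48 + 0.0461·67 + 0.0970·69 + 0.0834·85 + 0.1596·31 = 108.4945
  x_2 = 0.0812·49 + 0.0434·71 + 1.0369·48 + 0.0692·67 + 0.0896·69 + 0.0933·85 + 0.1062·31 = 78.8731
  x_3 = 0.1395·49 + 0.1179·71 + 0.0465·48 + 1.0583·67 + 0.1289·69 + 0.0501·85 + 0.1070·31 = 104.8154
  x_4 = 0.0721·49 + 0.1212·71 + 0.1246·48 + 0.0851·67 + 1.1414·69 + 0.0606·85 + 0.1248·31 = 111.5916
  x_5 = 0.0840·49 + 0.1688·71 + 0.1151·48 + 0.1459·67 + 0.1465·69 + 1.1417·85 + 0.1291·31 = 142.5609
  x_6 = 0.1214·49 + 0.0938·71 + 0.0612·48 + 0.1440·67 + 0.1226·69 + 0.1407·85 + 1.1485·31 = 81.2180
Output multipliers (column sums of L):
  Agriculture: 1.7216
  Energy: 1.7336
  Transport: 1.6025
  Chemicals: 1.6017
  Services: 1.8880
  Construction: 1.7332
  Manufacturing: 1.8725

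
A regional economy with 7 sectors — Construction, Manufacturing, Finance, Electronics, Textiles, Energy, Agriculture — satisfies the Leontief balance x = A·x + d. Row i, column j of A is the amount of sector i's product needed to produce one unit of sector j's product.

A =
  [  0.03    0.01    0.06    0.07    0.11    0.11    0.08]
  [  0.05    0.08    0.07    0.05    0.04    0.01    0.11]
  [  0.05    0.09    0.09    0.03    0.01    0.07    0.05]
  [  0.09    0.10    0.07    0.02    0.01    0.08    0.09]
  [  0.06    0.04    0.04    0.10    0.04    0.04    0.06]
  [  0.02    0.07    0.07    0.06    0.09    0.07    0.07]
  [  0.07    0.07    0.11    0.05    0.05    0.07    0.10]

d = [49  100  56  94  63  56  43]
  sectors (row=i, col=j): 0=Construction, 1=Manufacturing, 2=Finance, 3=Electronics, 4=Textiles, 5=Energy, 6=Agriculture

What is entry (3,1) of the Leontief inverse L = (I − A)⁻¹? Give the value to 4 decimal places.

L[3,1] = 0.1547

Form M = I − A:
  [  0.97   -0.01   -0.06   -0.07   -0.11   -0.11   -0.08]
  [ -0.05    0.92   -0.07   -0.05   -0.04   -0.01   -0.11]
  [ -0.05   -0.09    0.91   -0.03   -0.01   -0.07   -0.05]
  [ -0.09   -0.10   -0.07    0.98   -0.01   -0.08   -0.09]
  [ -0.06   -0.04   -0.04   -0.10    0.96   -0.04   -0.06]
  [ -0.02   -0.07   -0.07   -0.06   -0.09    0.93   -0.07]
  [ -0.07   -0.07   -0.11   -0.05   -0.05   -0.07    0.90]
Leontief inverse L = M⁻¹:
  [  1.0747    0.0664    0.1218    0.1168    0.1514    0.1645    0.1450]
  [  0.0911    1.1306    0.1280    0.0879    0.0740    0.0562    0.1715]
  [  0.0849    0.1385    1.1436    0.0650    0.0442    0.1131    0.1062]
  [  0.1311    0.1547    0.1341    1.0636    0.0547    0.1330    0.1584]
  [  0.0982    0.0867    0.0913    0.1349    1.0730    0.0859    0.1161]
  [  0.0633    0.1253    0.1295    0.1031    0.1267    1.1182    0.1339]
  [  0.1187    0.1332    0.1818    0.0985    0.0954    0.1301    1.1744]
Total output x = L · d:
  x_0 = 1.0747·49 + 0.0664·100 + 0.1218·56 + 0.1168·94 + 0.1514·63 + 0.1645·56 + 0.1450·43 = 102.0779
  x_1 = 0.0911·49 + 1.1306·100 + 0.1280·56 + 0.0879·94 + 0.0740·63 + 0.0562·56 + 0.1715·43 = 148.1354
  x_2 = 0.0849·49 + 0.1385·100 + 1.1436·56 + 0.0650·94 + 0.0442·63 + 0.1131·56 + 0.1062·43 = 101.8457
  x_3 = 0.1311·49 + 0.1547·100 + 0.1341·56 + 1.0636·94 + 0.0547·63 + 0.1330·56 + 0.1584·43 = 147.0865
  x_4 = 0.0982·49 + 0.0867·100 + 0.0913·56 + 0.1349·94 + 1.0730·63 + 0.0859·56 + 0.1161·43 = 108.6794
  x_5 = 0.0633·49 + 0.1253·100 + 0.1295·56 + 0.1031·94 + 0.1267·63 + 1.1182·56 + 0.1339·43 = 108.9380
  x_6 = 0.1187·49 + 0.1332·100 + 0.1818·56 + 0.0985·94 + 0.0954·63 + 0.1301·56 + 1.1744·43 = 102.3688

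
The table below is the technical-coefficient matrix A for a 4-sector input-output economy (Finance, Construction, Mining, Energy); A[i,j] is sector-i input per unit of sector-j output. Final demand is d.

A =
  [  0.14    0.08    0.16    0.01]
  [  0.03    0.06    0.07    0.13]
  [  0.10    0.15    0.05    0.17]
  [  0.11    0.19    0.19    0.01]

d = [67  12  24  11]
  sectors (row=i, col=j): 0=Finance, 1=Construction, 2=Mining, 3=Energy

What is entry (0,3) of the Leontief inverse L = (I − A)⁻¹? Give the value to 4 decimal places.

Form M = I − A:
  [  0.86   -0.08   -0.16   -0.01]
  [ -0.03    0.94   -0.07   -0.13]
  [ -0.10   -0.15    0.95   -0.17]
  [ -0.11   -0.19   -0.19    0.99]
Leontief inverse L = M⁻¹:
  [  1.2038    0.1533    0.2284    0.0715]
  [  0.0762    1.1256    0.1300    0.1709]
  [  0.1712    0.2440    1.1455    0.2305]
  [  0.1812    0.2799    0.2702    1.0951]
Total output x = L · d:
  x_0 = 1.2038·67 + 0.1533·12 + 0.2284·24 + 0.0715·11 = 88.7645
  x_1 = 0.0762·67 + 1.1256·12 + 0.1300·24 + 0.1709·11 = 23.6136
  x_2 = 0.1712·67 + 0.2440·12 + 1.1455·24 + 0.2305·11 = 44.4252
  x_3 = 0.1812·67 + 0.2799·12 + 0.2702·24 + 1.0951·11 = 34.0318

L[0,3] = 0.0715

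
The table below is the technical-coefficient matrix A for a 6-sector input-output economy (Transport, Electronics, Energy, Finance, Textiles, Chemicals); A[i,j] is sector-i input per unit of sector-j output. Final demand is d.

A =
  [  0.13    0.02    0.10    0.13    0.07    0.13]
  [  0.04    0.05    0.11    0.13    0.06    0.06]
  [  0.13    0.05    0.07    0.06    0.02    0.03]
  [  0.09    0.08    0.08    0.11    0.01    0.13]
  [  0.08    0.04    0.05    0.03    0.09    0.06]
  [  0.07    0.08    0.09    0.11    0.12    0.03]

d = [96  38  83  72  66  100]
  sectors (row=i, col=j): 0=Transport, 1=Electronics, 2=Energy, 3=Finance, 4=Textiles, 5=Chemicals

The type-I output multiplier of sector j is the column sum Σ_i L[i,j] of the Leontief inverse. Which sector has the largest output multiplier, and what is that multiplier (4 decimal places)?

Form M = I − A:
  [  0.87   -0.02   -0.10   -0.13   -0.07   -0.13]
  [ -0.04    0.95   -0.11   -0.13   -0.06   -0.06]
  [ -0.13   -0.05    0.93   -0.06   -0.02   -0.03]
  [ -0.09   -0.08   -0.08    0.89   -0.01   -0.13]
  [ -0.08   -0.04   -0.05   -0.03    0.91   -0.06]
  [ -0.07   -0.08   -0.09   -0.11   -0.12    0.97]
Leontief inverse L = M⁻¹:
  [  1.2360    0.0799    0.1910    0.2364    0.1357    0.2166]
  [  0.1180    1.0968    0.1779    0.2082    0.1039    0.1235]
  [  0.1986    0.0845    1.1295    0.1303    0.0587    0.0879]
  [  0.1777    0.1338    0.1620    1.2073    0.0661    0.2030]
  [  0.1408    0.0727    0.1028    0.0897    1.1321    0.1086]
  [  0.1549    0.1282    0.1643    0.1943    0.1714    1.1014]
Total output x = L · d:
  x_0 = 1.2360·96 + 0.0799·38 + 0.1910·83 + 0.2364·72 + 0.1357·66 + 0.2166·100 = 185.1791
  x_1 = 0.1180·96 + 1.0968·38 + 0.1779·83 + 0.2082·72 + 0.1039·66 + 0.1235·100 = 101.9665
  x_2 = 0.1986·96 + 0.0845·38 + 1.1295·83 + 0.1303·72 + 0.0587·66 + 0.0879·100 = 138.0687
  x_3 = 0.1777·96 + 0.1338·38 + 0.1620·83 + 1.2073·72 + 0.0661·66 + 0.2030·100 = 147.1736
  x_4 = 0.1408·96 + 0.0727·38 + 0.1028·83 + 0.0897·72 + 1.1321·66 + 0.1086·100 = 116.8582
  x_5 = 0.1549·96 + 0.1282·38 + 0.1643·83 + 0.1943·72 + 0.1714·66 + 1.1014·100 = 168.8228
Output multipliers (column sums of L):
  Transport: 2.0261
  Electronics: 1.5960
  Energy: 1.9275
  Finance: 2.0663
  Textiles: 1.6678
  Chemicals: 1.8409

Finance (2.0663)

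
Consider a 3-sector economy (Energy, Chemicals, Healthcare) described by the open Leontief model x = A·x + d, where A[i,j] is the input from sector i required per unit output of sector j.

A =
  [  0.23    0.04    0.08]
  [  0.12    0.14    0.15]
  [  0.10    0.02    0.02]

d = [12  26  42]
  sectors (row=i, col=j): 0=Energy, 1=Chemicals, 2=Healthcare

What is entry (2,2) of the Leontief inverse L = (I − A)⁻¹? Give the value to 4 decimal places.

Form M = I − A:
  [  0.77   -0.04   -0.08]
  [ -0.12    0.86   -0.15]
  [ -0.10   -0.02    0.98]
Leontief inverse L = M⁻¹:
  [  1.3240    0.0643    0.1179]
  [  0.2091    1.1771    0.1972]
  [  0.1394    0.0306    1.0365]
Total output x = L · d:
  x_0 = 1.3240·12 + 0.0643·26 + 0.1179·42 = 22.5141
  x_1 = 0.2091·12 + 1.1771·26 + 0.1972·42 = 41.3972
  x_2 = 0.1394·12 + 0.0306·26 + 1.0365·42 = 45.9993

L[2,2] = 1.0365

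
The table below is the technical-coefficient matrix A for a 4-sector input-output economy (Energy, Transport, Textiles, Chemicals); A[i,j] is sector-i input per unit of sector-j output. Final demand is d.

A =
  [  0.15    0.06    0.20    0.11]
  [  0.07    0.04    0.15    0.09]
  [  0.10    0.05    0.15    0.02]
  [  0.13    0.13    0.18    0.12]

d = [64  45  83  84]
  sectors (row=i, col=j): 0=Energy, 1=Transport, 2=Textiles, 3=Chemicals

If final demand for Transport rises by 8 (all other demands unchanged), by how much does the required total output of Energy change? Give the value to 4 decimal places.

0.9673

Form M = I − A:
  [  0.85   -0.06   -0.20   -0.11]
  [ -0.07    0.96   -0.15   -0.09]
  [ -0.10   -0.05    0.85   -0.02]
  [ -0.13   -0.13   -0.18    0.88]
Leontief inverse L = M⁻¹:
  [  1.2552    0.1209    0.3542    0.1773]
  [  0.1392    1.0816    0.2519    0.1337]
  [  0.1615    0.0824    1.2410    0.0568]
  [  0.2390    0.1945    0.3434    1.1939]
Total output x = L · d:
  x_0 = 1.2552·64 + 0.1209·45 + 0.3542·83 + 0.1773·84 = 130.0716
  x_1 = 0.1392·64 + 1.0816·45 + 0.2519·83 + 0.1337·84 = 89.7234
  x_2 = 0.1615·64 + 0.0824·45 + 1.2410·83 + 0.0568·84 = 121.8237
  x_3 = 0.2390·64 + 0.1945·45 + 0.3434·83 + 1.1939·84 = 152.8427
Δx_0 = L[0,1] · Δd_1 = 0.1209 · 8 = 0.9673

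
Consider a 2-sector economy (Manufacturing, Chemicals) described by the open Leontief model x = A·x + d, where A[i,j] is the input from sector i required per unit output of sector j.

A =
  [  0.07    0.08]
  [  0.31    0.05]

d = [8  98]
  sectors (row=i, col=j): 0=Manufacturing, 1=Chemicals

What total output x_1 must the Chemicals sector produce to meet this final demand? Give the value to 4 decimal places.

109.0253

Form M = I − A:
  [  0.93   -0.08]
  [ -0.31    0.95]
Leontief inverse L = M⁻¹:
  [  1.1063    0.0932]
  [  0.3610    1.0830]
Total output x = L · d:
  x_0 = 1.1063·8 + 0.0932·98 = 17.9807
  x_1 = 0.3610·8 + 1.0830·98 = 109.0253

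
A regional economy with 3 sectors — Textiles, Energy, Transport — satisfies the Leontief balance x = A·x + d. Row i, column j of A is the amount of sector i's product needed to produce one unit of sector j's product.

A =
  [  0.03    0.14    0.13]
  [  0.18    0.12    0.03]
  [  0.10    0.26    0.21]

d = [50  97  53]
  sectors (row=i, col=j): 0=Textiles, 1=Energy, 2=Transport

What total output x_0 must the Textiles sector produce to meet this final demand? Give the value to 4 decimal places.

86.9142

Form M = I − A:
  [  0.97   -0.14   -0.13]
  [ -0.18    0.88   -0.03]
  [ -0.10   -0.26    0.79]
Leontief inverse L = M⁻¹:
  [  1.0930    0.2296    0.1886]
  [  0.2309    1.1978    0.0835]
  [  0.2143    0.4233    1.3172]
Total output x = L · d:
  x_0 = 1.0930·50 + 0.2296·97 + 0.1886·53 = 86.9142
  x_1 = 0.2309·50 + 1.1978·97 + 0.0835·53 = 132.1500
  x_2 = 0.2143·50 + 0.4233·97 + 1.3172·53 = 121.5828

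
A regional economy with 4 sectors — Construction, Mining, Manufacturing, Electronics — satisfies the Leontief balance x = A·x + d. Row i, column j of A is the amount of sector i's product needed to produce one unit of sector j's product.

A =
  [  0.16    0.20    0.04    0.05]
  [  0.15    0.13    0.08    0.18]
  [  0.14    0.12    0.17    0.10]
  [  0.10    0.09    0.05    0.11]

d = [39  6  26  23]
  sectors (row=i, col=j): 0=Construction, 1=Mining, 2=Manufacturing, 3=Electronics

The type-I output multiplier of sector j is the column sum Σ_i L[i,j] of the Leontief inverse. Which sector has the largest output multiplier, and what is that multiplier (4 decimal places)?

Construction (2.0388)

Form M = I − A:
  [  0.84   -0.20   -0.04   -0.05]
  [ -0.15    0.87   -0.08   -0.18]
  [ -0.14   -0.12    0.83   -0.10]
  [ -0.10   -0.09   -0.05    0.89]
Leontief inverse L = M⁻¹:
  [  1.2832    0.3245    0.1021    0.1492]
  [  0.2861    1.2663    0.1533    0.2894]
  [  0.2806    0.2594    1.2560    0.2093]
  [  0.1889    0.1791    0.0975    1.1814]
Total output x = L · d:
  x_0 = 1.2832·39 + 0.3245·6 + 0.1021·26 + 0.1492·23 = 58.0781
  x_1 = 0.2861·39 + 1.2663·6 + 0.1533·26 + 0.2894·23 = 29.3975
  x_2 = 0.2806·39 + 0.2594·6 + 1.2560·26 + 0.2093·23 = 49.9680
  x_3 = 0.1889·39 + 0.1791·6 + 0.0975·26 + 1.1814·23 = 38.1483
Output multipliers (column sums of L):
  Construction: 2.0388
  Mining: 2.0293
  Manufacturing: 1.6089
  Electronics: 1.8293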